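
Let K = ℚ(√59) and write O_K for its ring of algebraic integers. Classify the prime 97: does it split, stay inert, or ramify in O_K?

Since 59 ≢ 1 mod 4, the ring of integers is ℤ[√59] with discriminant 4·59 = 236.
97 ∤ 236, so 97 is unramified.
Legendre symbol by Euler's criterion: (59/97) ≡ 59^48 ≡ 96 (mod 97), i.e. (59/97) = -1.
(59/97) = -1, so 97 is inert.

inert — (97) stays prime in O_K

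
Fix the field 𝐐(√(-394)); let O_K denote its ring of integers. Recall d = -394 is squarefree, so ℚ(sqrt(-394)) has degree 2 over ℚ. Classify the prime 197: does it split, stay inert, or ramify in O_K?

d = -394 ≡ 2 (mod 4), so O_K = ℤ[√-394] and disc(K) = 4d = -1576.
Ramification test: 197 | -1576. The prime 197 ramifies in K.

ramifies in O_K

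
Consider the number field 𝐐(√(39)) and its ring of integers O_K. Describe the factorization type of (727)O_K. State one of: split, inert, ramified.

inert

Since 39 ≢ 1 mod 4, the ring of integers is ℤ[√39] with discriminant 4·39 = 156.
Since gcd(727, 156) = 1 the prime 727 does not ramify.
(39/727) = 39^363 mod 727 = 726, giving Legendre symbol -1.
(39/727) = -1, so 727 is inert.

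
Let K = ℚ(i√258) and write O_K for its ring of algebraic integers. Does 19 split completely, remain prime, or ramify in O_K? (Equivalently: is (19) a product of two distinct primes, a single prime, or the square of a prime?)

-258 mod 4 = 2, hence disc K = 4·(-258) = -1032 and O_K = ℤ[√-258].
disc(K) = -1032 is not divisible by 19; 19 is unramified.
(-258/19) = 8^9 mod 19 = 18, giving Legendre symbol -1.
(-258/19) = -1, so 19 is inert.

p is inert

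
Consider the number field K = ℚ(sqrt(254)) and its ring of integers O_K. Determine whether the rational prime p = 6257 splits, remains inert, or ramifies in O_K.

254 mod 4 = 2, hence disc K = 4·254 = 1016 and O_K = ℤ[√254].
6257 ∤ 1016, so 6257 is unramified.
Compute (254/6257) via Euler: 254^((6257-1)/2) mod 6257 = 1, so (254/6257) = 1.
d is a quadratic residue mod p, hence 6257 splits in O_K.

6257 splits in O_K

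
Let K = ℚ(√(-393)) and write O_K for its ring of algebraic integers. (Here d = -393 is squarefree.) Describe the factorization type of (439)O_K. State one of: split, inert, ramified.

d = -393 ≡ 3 (mod 4), so O_K = ℤ[√-393] and disc(K) = 4d = -1572.
439 ∤ -1572, so 439 is unramified.
Compute (-393/439) via Euler: 46^((439-1)/2) mod 439 = 438, so (-393/439) = -1.
Legendre symbol -1 ⇒ 439 is inert.

439 remains inert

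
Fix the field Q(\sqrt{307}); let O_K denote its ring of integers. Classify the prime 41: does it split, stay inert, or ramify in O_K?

307 mod 4 = 3, hence disc K = 4·307 = 1228 and O_K = ℤ[√307].
Since gcd(41, 1228) = 1 the prime 41 does not ramify.
Euler's criterion: 307^20 mod 41 = 1. Thus (307|41) = 1.
d is a quadratic residue mod p, hence 41 splits in O_K.

split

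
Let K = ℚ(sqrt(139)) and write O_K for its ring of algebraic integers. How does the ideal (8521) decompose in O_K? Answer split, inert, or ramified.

139 mod 4 = 3, hence disc K = 4·139 = 556 and O_K = ℤ[√139].
disc(K) = 556 is not divisible by 8521; 8521 is unramified.
Compute (139/8521) via Euler: 139^((8521-1)/2) mod 8521 = 1, so (139/8521) = 1.
Legendre symbol 1 ⇒ 8521 is split.

split — (8521) = 𝔭₁𝔭₂ with 𝔭₁ ≠ 𝔭₂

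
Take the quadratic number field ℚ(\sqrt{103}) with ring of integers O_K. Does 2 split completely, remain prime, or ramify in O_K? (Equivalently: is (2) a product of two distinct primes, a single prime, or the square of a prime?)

p ramifies

103 mod 4 = 3, hence disc K = 4·103 = 412 and O_K = ℤ[√103].
2 divides disc(K) = 412, so 2 ramifies.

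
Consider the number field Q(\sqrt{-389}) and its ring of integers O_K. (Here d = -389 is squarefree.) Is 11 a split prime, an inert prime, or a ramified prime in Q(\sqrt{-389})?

11 remains inert

d = -389 ≡ 3 (mod 4), so O_K = ℤ[√-389] and disc(K) = 4d = -1556.
Since gcd(11, -1556) = 1 the prime 11 does not ramify.
(-389/11) = 7^5 mod 11 = 10, giving Legendre symbol -1.
(-389/11) = -1, so 11 is inert.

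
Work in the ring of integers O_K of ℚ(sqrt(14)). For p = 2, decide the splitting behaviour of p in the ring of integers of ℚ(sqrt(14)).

ramified — (2) = 𝔭²

Since 14 ≢ 1 mod 4, the ring of integers is ℤ[√14] with discriminant 4·14 = 56.
disc(K) = 56 = 2·28, so p = 2 is ramified.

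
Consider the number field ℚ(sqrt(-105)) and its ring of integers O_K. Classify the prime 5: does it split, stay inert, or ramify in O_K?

-105 mod 4 = 3, hence disc K = 4·(-105) = -420 and O_K = ℤ[√-105].
disc(K) = -420 = 5·(-84), so p = 5 is ramified.

ramified — (5) = 𝔭²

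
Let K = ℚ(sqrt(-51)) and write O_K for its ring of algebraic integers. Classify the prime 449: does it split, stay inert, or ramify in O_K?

splits completely

-51 mod 4 = 1, hence disc K = -51 and O_K = ℤ[(1+√-51)/2].
disc(K) = -51 is not divisible by 449; 449 is unramified.
Legendre symbol by Euler's criterion: (-51/449) ≡ (-51)^224 ≡ 1 (mod 449), i.e. (-51/449) = 1.
Legendre symbol 1 ⇒ 449 is split.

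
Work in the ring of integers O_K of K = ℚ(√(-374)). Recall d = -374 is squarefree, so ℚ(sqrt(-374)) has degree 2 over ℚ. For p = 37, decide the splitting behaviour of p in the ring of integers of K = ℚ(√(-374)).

split

Since -374 ≢ 1 mod 4, the ring of integers is ℤ[√-374] with discriminant 4·(-374) = -1496.
disc(K) = -1496 is not divisible by 37; 37 is unramified.
(-374/37) = 33^18 mod 37 = 1, giving Legendre symbol 1.
(-374/37) = 1, so 37 splits.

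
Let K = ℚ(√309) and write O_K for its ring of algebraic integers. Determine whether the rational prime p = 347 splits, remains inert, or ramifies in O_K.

309 mod 4 = 1, hence disc K = 309 and O_K = ℤ[(1+√309)/2].
Since gcd(347, 309) = 1 the prime 347 does not ramify.
Euler's criterion: 309^173 mod 347 = 346. Thus (309|347) = -1.
d is a non-residue mod p, hence 347 remains inert in O_K.

remains prime (inert)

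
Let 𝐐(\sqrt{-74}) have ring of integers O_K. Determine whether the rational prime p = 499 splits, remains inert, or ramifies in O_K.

499 remains inert

-74 mod 4 = 2, hence disc K = 4·(-74) = -296 and O_K = ℤ[√-74].
499 ∤ -296, so 499 is unramified.
(-74/499) = 425^249 mod 499 = 498, giving Legendre symbol -1.
(-74/499) = -1, so 499 is inert.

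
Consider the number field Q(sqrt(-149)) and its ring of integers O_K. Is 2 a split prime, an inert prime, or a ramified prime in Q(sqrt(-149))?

d = -149 ≡ 3 (mod 4), so O_K = ℤ[√-149] and disc(K) = 4d = -596.
2 divides disc(K) = -596, so 2 ramifies.

2 is ramified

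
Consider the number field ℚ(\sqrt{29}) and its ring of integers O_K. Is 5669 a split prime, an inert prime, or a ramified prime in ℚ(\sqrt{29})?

d = 29 ≡ 1 (mod 4), so O_K = ℤ[(1+√29)/2] and disc(K) = d = 29.
disc(K) = 29 is not divisible by 5669; 5669 is unramified.
Compute (29/5669) via Euler: 29^((5669-1)/2) mod 5669 = 5668, so (29/5669) = -1.
(29/5669) = -1, so 5669 is inert.

5669 remains inert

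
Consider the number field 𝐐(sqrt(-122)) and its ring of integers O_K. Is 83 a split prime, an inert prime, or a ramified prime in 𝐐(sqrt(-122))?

83 splits in O_K

Since -122 ≢ 1 mod 4, the ring of integers is ℤ[√-122] with discriminant 4·(-122) = -488.
Since gcd(83, -488) = 1 the prime 83 does not ramify.
Compute (-122/83) via Euler: 44^((83-1)/2) mod 83 = 1, so (-122/83) = 1.
Legendre symbol 1 ⇒ 83 is split.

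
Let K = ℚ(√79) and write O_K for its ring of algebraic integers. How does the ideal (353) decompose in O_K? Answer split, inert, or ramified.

d = 79 ≡ 3 (mod 4), so O_K = ℤ[√79] and disc(K) = 4d = 316.
disc(K) = 316 is not divisible by 353; 353 is unramified.
Legendre symbol by Euler's criterion: (79/353) ≡ 79^176 ≡ 352 (mod 353), i.e. (79/353) = -1.
(79/353) = -1, so 353 is inert.

inert — (353) stays prime in O_K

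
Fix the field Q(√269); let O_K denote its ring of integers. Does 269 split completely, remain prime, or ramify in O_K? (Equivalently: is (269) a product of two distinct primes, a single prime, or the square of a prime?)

d = 269 ≡ 1 (mod 4), so O_K = ℤ[(1+√269)/2] and disc(K) = d = 269.
disc(K) = 269 = 269·1, so p = 269 is ramified.

p ramifies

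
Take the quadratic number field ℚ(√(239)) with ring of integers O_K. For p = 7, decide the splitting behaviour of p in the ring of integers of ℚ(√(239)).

split

d = 239 ≡ 3 (mod 4), so O_K = ℤ[√239] and disc(K) = 4d = 956.
disc(K) = 956 is not divisible by 7; 7 is unramified.
Euler's criterion: 239^3 mod 7 = 1. Thus (239|7) = 1.
Legendre symbol 1 ⇒ 7 is split.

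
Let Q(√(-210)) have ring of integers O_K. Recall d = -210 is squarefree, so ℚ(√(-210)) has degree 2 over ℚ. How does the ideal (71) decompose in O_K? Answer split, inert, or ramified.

-210 mod 4 = 2, hence disc K = 4·(-210) = -840 and O_K = ℤ[√-210].
Since gcd(71, -840) = 1 the prime 71 does not ramify.
Legendre symbol by Euler's criterion: (-210/71) ≡ (-210)^35 ≡ 1 (mod 71), i.e. (-210/71) = 1.
Legendre symbol 1 ⇒ 71 is split.

p splits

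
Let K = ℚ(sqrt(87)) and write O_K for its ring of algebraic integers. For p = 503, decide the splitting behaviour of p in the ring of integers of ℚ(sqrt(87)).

d = 87 ≡ 3 (mod 4), so O_K = ℤ[√87] and disc(K) = 4d = 348.
503 ∤ 348, so 503 is unramified.
Legendre symbol by Euler's criterion: (87/503) ≡ 87^251 ≡ 502 (mod 503), i.e. (87/503) = -1.
(87/503) = -1, so 503 is inert.

inert — (503) stays prime in O_K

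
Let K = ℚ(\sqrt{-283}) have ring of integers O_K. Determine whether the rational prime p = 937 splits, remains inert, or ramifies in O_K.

-283 mod 4 = 1, hence disc K = -283 and O_K = ℤ[(1+√-283)/2].
disc(K) = -283 is not divisible by 937; 937 is unramified.
Compute (-283/937) via Euler: 654^((937-1)/2) mod 937 = 936, so (-283/937) = -1.
(-283/937) = -1, so 937 is inert.

remains prime (inert)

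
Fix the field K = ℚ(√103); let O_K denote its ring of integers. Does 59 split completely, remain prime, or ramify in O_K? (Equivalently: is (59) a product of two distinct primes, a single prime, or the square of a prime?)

p is inert

103 mod 4 = 3, hence disc K = 4·103 = 412 and O_K = ℤ[√103].
Since gcd(59, 412) = 1 the prime 59 does not ramify.
(103/59) = 44^29 mod 59 = 58, giving Legendre symbol -1.
d is a non-residue mod p, hence 59 remains inert in O_K.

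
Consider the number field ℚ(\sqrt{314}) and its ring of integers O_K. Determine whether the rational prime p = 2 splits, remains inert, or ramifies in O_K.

Since 314 ≢ 1 mod 4, the ring of integers is ℤ[√314] with discriminant 4·314 = 1256.
disc(K) = 1256 = 2·628, so p = 2 is ramified.

ramified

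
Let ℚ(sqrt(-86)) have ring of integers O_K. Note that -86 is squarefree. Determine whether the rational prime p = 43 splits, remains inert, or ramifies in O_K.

ramified — (43) = 𝔭²

Since -86 ≢ 1 mod 4, the ring of integers is ℤ[√-86] with discriminant 4·(-86) = -344.
43 divides disc(K) = -344, so 43 ramifies.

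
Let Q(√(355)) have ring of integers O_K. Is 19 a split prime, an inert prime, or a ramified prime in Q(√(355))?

p is inert

d = 355 ≡ 3 (mod 4), so O_K = ℤ[√355] and disc(K) = 4d = 1420.
disc(K) = 1420 is not divisible by 19; 19 is unramified.
Compute (355/19) via Euler: 13^((19-1)/2) mod 19 = 18, so (355/19) = -1.
(355/19) = -1, so 19 is inert.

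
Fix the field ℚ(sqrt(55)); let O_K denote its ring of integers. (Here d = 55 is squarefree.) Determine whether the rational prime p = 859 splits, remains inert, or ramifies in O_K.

Since 55 ≢ 1 mod 4, the ring of integers is ℤ[√55] with discriminant 4·55 = 220.
Since gcd(859, 220) = 1 the prime 859 does not ramify.
(55/859) = 55^429 mod 859 = 858, giving Legendre symbol -1.
(55/859) = -1, so 859 is inert.

p is inert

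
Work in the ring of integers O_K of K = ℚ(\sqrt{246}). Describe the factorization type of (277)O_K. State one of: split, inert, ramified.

inert — (277) stays prime in O_K

d = 246 ≡ 2 (mod 4), so O_K = ℤ[√246] and disc(K) = 4d = 984.
277 ∤ 984, so 277 is unramified.
(246/277) = 246^138 mod 277 = 276, giving Legendre symbol -1.
Legendre symbol -1 ⇒ 277 is inert.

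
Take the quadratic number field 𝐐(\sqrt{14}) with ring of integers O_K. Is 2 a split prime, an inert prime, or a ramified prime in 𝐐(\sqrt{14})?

d = 14 ≡ 2 (mod 4), so O_K = ℤ[√14] and disc(K) = 4d = 56.
disc(K) = 56 = 2·28, so p = 2 is ramified.

p ramifies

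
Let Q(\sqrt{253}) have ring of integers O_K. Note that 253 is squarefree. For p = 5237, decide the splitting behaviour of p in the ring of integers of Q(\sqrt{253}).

253 mod 4 = 1, hence disc K = 253 and O_K = ℤ[(1+√253)/2].
5237 ∤ 253, so 5237 is unramified.
Legendre symbol by Euler's criterion: (253/5237) ≡ 253^2618 ≡ 1 (mod 5237), i.e. (253/5237) = 1.
(253/5237) = 1, so 5237 splits.

split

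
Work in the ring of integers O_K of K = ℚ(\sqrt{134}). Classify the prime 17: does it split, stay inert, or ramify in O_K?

Since 134 ≢ 1 mod 4, the ring of integers is ℤ[√134] with discriminant 4·134 = 536.
disc(K) = 536 is not divisible by 17; 17 is unramified.
Euler's criterion: 134^8 mod 17 = 1. Thus (134|17) = 1.
(134/17) = 1, so 17 splits.

p splits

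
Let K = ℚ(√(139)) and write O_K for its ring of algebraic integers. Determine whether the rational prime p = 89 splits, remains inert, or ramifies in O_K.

split — (89) = 𝔭₁𝔭₂ with 𝔭₁ ≠ 𝔭₂

Since 139 ≢ 1 mod 4, the ring of integers is ℤ[√139] with discriminant 4·139 = 556.
Since gcd(89, 556) = 1 the prime 89 does not ramify.
(139/89) = 50^44 mod 89 = 1, giving Legendre symbol 1.
(139/89) = 1, so 89 splits.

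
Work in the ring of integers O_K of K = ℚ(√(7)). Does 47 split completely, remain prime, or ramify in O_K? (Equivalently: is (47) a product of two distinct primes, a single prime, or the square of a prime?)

split

7 mod 4 = 3, hence disc K = 4·7 = 28 and O_K = ℤ[√7].
Since gcd(47, 28) = 1 the prime 47 does not ramify.
Legendre symbol by Euler's criterion: (7/47) ≡ 7^23 ≡ 1 (mod 47), i.e. (7/47) = 1.
(7/47) = 1, so 47 splits.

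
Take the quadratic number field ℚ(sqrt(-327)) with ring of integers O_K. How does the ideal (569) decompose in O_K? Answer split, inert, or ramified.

-327 mod 4 = 1, hence disc K = -327 and O_K = ℤ[(1+√-327)/2].
disc(K) = -327 is not divisible by 569; 569 is unramified.
Compute (-327/569) via Euler: 242^((569-1)/2) mod 569 = 1, so (-327/569) = 1.
(-327/569) = 1, so 569 splits.

split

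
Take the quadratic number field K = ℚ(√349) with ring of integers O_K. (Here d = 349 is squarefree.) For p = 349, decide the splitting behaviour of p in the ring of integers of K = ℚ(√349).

349 mod 4 = 1, hence disc K = 349 and O_K = ℤ[(1+√349)/2].
349 divides disc(K) = 349, so 349 ramifies.

ramifies in O_K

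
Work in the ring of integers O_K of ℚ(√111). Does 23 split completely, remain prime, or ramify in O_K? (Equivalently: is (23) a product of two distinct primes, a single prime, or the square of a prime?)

Since 111 ≢ 1 mod 4, the ring of integers is ℤ[√111] with discriminant 4·111 = 444.
Since gcd(23, 444) = 1 the prime 23 does not ramify.
Compute (111/23) via Euler: 19^((23-1)/2) mod 23 = 22, so (111/23) = -1.
Legendre symbol -1 ⇒ 23 is inert.

inert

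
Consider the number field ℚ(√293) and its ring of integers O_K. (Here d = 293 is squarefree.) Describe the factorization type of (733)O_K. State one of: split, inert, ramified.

remains prime (inert)

d = 293 ≡ 1 (mod 4), so O_K = ℤ[(1+√293)/2] and disc(K) = d = 293.
disc(K) = 293 is not divisible by 733; 733 is unramified.
Euler's criterion: 293^366 mod 733 = 732. Thus (293|733) = -1.
d is a non-residue mod p, hence 733 remains inert in O_K.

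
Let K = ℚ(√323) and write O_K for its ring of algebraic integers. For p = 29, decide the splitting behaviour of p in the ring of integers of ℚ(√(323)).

split

323 mod 4 = 3, hence disc K = 4·323 = 1292 and O_K = ℤ[√323].
29 ∤ 1292, so 29 is unramified.
(323/29) = 4^14 mod 29 = 1, giving Legendre symbol 1.
(323/29) = 1, so 29 splits.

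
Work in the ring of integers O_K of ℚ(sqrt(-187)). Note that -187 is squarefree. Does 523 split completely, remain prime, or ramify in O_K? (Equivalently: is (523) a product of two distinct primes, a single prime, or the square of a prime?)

523 remains inert

-187 mod 4 = 1, hence disc K = -187 and O_K = ℤ[(1+√-187)/2].
523 ∤ -187, so 523 is unramified.
Compute (-187/523) via Euler: 336^((523-1)/2) mod 523 = 522, so (-187/523) = -1.
Legendre symbol -1 ⇒ 523 is inert.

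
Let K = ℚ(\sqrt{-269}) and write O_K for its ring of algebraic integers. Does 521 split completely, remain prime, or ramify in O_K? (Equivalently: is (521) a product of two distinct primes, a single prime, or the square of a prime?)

Since -269 ≢ 1 mod 4, the ring of integers is ℤ[√-269] with discriminant 4·(-269) = -1076.
disc(K) = -1076 is not divisible by 521; 521 is unramified.
Euler's criterion: (-269)^260 mod 521 = 520. Thus (-269|521) = -1.
Legendre symbol -1 ⇒ 521 is inert.

remains prime (inert)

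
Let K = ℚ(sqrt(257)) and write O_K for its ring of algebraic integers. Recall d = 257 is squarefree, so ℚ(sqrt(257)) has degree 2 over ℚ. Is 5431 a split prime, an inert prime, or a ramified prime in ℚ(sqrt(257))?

split — (5431) = 𝔭₁𝔭₂ with 𝔭₁ ≠ 𝔭₂

d = 257 ≡ 1 (mod 4), so O_K = ℤ[(1+√257)/2] and disc(K) = d = 257.
disc(K) = 257 is not divisible by 5431; 5431 is unramified.
Euler's criterion: 257^2715 mod 5431 = 1. Thus (257|5431) = 1.
d is a quadratic residue mod p, hence 5431 splits in O_K.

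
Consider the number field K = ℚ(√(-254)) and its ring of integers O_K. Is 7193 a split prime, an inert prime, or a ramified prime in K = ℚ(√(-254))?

splits completely

Since -254 ≢ 1 mod 4, the ring of integers is ℤ[√-254] with discriminant 4·(-254) = -1016.
Since gcd(7193, -1016) = 1 the prime 7193 does not ramify.
Compute (-254/7193) via Euler: 6939^((7193-1)/2) mod 7193 = 1, so (-254/7193) = 1.
Legendre symbol 1 ⇒ 7193 is split.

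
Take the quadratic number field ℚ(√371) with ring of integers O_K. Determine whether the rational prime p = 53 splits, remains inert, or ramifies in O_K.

ramified — (53) = 𝔭²

Since 371 ≢ 1 mod 4, the ring of integers is ℤ[√371] with discriminant 4·371 = 1484.
disc(K) = 1484 = 53·28, so p = 53 is ramified.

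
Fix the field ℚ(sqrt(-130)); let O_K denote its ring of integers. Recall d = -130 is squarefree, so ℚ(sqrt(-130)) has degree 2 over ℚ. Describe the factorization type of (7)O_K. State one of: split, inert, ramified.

d = -130 ≡ 2 (mod 4), so O_K = ℤ[√-130] and disc(K) = 4d = -520.
Since gcd(7, -520) = 1 the prime 7 does not ramify.
Euler's criterion: (-130)^3 mod 7 = 6. Thus (-130|7) = -1.
d is a non-residue mod p, hence 7 remains inert in O_K.

remains prime (inert)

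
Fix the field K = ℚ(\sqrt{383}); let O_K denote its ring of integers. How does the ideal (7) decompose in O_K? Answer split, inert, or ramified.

d = 383 ≡ 3 (mod 4), so O_K = ℤ[√383] and disc(K) = 4d = 1532.
Since gcd(7, 1532) = 1 the prime 7 does not ramify.
Legendre symbol by Euler's criterion: (383/7) ≡ 383^3 ≡ 6 (mod 7), i.e. (383/7) = -1.
Legendre symbol -1 ⇒ 7 is inert.

p is inert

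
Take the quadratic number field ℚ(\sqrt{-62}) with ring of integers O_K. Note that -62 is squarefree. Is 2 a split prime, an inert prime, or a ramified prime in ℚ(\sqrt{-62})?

ramifies in O_K

-62 mod 4 = 2, hence disc K = 4·(-62) = -248 and O_K = ℤ[√-62].
2 divides disc(K) = -248, so 2 ramifies.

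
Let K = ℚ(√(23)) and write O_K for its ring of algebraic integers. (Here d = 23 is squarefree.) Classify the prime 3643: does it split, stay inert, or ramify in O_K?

23 mod 4 = 3, hence disc K = 4·23 = 92 and O_K = ℤ[√23].
disc(K) = 92 is not divisible by 3643; 3643 is unramified.
Euler's criterion: 23^1821 mod 3643 = 3642. Thus (23|3643) = -1.
d is a non-residue mod p, hence 3643 remains inert in O_K.

remains prime (inert)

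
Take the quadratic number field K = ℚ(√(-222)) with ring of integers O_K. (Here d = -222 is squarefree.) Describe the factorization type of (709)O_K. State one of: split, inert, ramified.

d = -222 ≡ 2 (mod 4), so O_K = ℤ[√-222] and disc(K) = 4d = -888.
709 ∤ -888, so 709 is unramified.
Legendre symbol by Euler's criterion: (-222/709) ≡ (-222)^354 ≡ 1 (mod 709), i.e. (-222/709) = 1.
d is a quadratic residue mod p, hence 709 splits in O_K.

splits completely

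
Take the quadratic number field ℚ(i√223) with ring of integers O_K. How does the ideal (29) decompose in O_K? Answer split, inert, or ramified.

d = -223 ≡ 1 (mod 4), so O_K = ℤ[(1+√-223)/2] and disc(K) = d = -223.
29 ∤ -223, so 29 is unramified.
Legendre symbol by Euler's criterion: (-223/29) ≡ (-223)^14 ≡ 1 (mod 29), i.e. (-223/29) = 1.
d is a quadratic residue mod p, hence 29 splits in O_K.

p splits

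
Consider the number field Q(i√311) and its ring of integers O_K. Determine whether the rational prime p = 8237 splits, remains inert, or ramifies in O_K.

inert

Since -311 ≡ 1 mod 4, the ring of integers is ℤ[(1+√-311)/2] with discriminant -311.
Since gcd(8237, -311) = 1 the prime 8237 does not ramify.
Euler's criterion: (-311)^4118 mod 8237 = 8236. Thus (-311|8237) = -1.
(-311/8237) = -1, so 8237 is inert.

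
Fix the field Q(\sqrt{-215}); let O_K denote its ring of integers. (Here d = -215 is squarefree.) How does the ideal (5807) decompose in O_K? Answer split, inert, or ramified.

-215 mod 4 = 1, hence disc K = -215 and O_K = ℤ[(1+√-215)/2].
5807 ∤ -215, so 5807 is unramified.
(-215/5807) = 5592^2903 mod 5807 = 1, giving Legendre symbol 1.
(-215/5807) = 1, so 5807 splits.

split — (5807) = 𝔭₁𝔭₂ with 𝔭₁ ≠ 𝔭₂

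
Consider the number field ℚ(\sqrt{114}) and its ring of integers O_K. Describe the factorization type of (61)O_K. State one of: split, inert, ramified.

114 mod 4 = 2, hence disc K = 4·114 = 456 and O_K = ℤ[√114].
61 ∤ 456, so 61 is unramified.
Euler's criterion: 114^30 mod 61 = 60. Thus (114|61) = -1.
d is a non-residue mod p, hence 61 remains inert in O_K.

remains prime (inert)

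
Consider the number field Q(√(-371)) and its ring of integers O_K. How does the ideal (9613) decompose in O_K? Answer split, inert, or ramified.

p is inert

d = -371 ≡ 1 (mod 4), so O_K = ℤ[(1+√-371)/2] and disc(K) = d = -371.
Since gcd(9613, -371) = 1 the prime 9613 does not ramify.
Legendre symbol by Euler's criterion: (-371/9613) ≡ (-371)^4806 ≡ 9612 (mod 9613), i.e. (-371/9613) = -1.
Legendre symbol -1 ⇒ 9613 is inert.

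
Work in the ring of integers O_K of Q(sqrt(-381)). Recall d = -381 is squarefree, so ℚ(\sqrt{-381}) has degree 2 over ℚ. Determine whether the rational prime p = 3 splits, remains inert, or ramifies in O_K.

p ramifies

Since -381 ≢ 1 mod 4, the ring of integers is ℤ[√-381] with discriminant 4·(-381) = -1524.
disc(K) = -1524 = 3·(-508), so p = 3 is ramified.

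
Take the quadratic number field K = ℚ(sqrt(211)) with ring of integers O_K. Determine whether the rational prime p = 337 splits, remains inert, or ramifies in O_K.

p splits

211 mod 4 = 3, hence disc K = 4·211 = 844 and O_K = ℤ[√211].
Since gcd(337, 844) = 1 the prime 337 does not ramify.
(211/337) = 211^168 mod 337 = 1, giving Legendre symbol 1.
(211/337) = 1, so 337 splits.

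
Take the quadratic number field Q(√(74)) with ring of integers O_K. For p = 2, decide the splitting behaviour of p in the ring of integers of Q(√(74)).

ramified

d = 74 ≡ 2 (mod 4), so O_K = ℤ[√74] and disc(K) = 4d = 296.
disc(K) = 296 = 2·148, so p = 2 is ramified.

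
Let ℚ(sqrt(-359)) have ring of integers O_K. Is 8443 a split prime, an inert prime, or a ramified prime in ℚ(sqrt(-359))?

p is inert

-359 mod 4 = 1, hence disc K = -359 and O_K = ℤ[(1+√-359)/2].
disc(K) = -359 is not divisible by 8443; 8443 is unramified.
(-359/8443) = 8084^4221 mod 8443 = 8442, giving Legendre symbol -1.
d is a non-residue mod p, hence 8443 remains inert in O_K.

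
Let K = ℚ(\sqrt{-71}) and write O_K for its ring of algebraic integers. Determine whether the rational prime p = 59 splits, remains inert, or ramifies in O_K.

-71 mod 4 = 1, hence disc K = -71 and O_K = ℤ[(1+√-71)/2].
59 ∤ -71, so 59 is unramified.
Euler's criterion: (-71)^29 mod 59 = 58. Thus (-71|59) = -1.
Legendre symbol -1 ⇒ 59 is inert.

remains prime (inert)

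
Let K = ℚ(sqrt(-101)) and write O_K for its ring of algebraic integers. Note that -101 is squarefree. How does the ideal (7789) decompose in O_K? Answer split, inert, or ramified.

inert — (7789) stays prime in O_K

Since -101 ≢ 1 mod 4, the ring of integers is ℤ[√-101] with discriminant 4·(-101) = -404.
disc(K) = -404 is not divisible by 7789; 7789 is unramified.
Euler's criterion: (-101)^3894 mod 7789 = 7788. Thus (-101|7789) = -1.
d is a non-residue mod p, hence 7789 remains inert in O_K.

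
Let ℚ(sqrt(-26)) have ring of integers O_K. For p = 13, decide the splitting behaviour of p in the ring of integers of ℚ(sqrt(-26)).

p ramifies

-26 mod 4 = 2, hence disc K = 4·(-26) = -104 and O_K = ℤ[√-26].
Ramification test: 13 | -104. The prime 13 ramifies in K.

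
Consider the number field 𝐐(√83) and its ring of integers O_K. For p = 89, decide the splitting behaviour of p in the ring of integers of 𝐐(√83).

Since 83 ≢ 1 mod 4, the ring of integers is ℤ[√83] with discriminant 4·83 = 332.
disc(K) = 332 is not divisible by 89; 89 is unramified.
Legendre symbol by Euler's criterion: (83/89) ≡ 83^44 ≡ 88 (mod 89), i.e. (83/89) = -1.
Legendre symbol -1 ⇒ 89 is inert.

p is inert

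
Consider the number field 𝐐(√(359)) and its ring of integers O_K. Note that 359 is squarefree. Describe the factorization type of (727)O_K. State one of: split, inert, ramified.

remains prime (inert)

d = 359 ≡ 3 (mod 4), so O_K = ℤ[√359] and disc(K) = 4d = 1436.
Since gcd(727, 1436) = 1 the prime 727 does not ramify.
(359/727) = 359^363 mod 727 = 726, giving Legendre symbol -1.
d is a non-residue mod p, hence 727 remains inert in O_K.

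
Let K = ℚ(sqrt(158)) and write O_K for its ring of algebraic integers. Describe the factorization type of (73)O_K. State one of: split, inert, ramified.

p splits

158 mod 4 = 2, hence disc K = 4·158 = 632 and O_K = ℤ[√158].
Since gcd(73, 632) = 1 the prime 73 does not ramify.
Legendre symbol by Euler's criterion: (158/73) ≡ 158^36 ≡ 1 (mod 73), i.e. (158/73) = 1.
(158/73) = 1, so 73 splits.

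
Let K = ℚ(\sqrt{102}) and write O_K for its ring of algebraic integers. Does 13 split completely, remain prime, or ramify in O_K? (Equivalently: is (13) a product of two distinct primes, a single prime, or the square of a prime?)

p is inert

Since 102 ≢ 1 mod 4, the ring of integers is ℤ[√102] with discriminant 4·102 = 408.
13 ∤ 408, so 13 is unramified.
Compute (102/13) via Euler: 11^((13-1)/2) mod 13 = 12, so (102/13) = -1.
Legendre symbol -1 ⇒ 13 is inert.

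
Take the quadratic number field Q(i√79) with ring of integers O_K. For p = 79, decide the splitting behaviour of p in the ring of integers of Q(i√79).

d = -79 ≡ 1 (mod 4), so O_K = ℤ[(1+√-79)/2] and disc(K) = d = -79.
Ramification test: 79 | -79. The prime 79 ramifies in K.

ramified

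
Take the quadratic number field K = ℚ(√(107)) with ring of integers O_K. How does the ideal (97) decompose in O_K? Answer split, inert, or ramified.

remains prime (inert)

Since 107 ≢ 1 mod 4, the ring of integers is ℤ[√107] with discriminant 4·107 = 428.
97 ∤ 428, so 97 is unramified.
Euler's criterion: 107^48 mod 97 = 96. Thus (107|97) = -1.
(107/97) = -1, so 97 is inert.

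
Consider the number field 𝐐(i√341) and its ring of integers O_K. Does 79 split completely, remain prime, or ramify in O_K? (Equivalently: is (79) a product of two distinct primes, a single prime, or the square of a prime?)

d = -341 ≡ 3 (mod 4), so O_K = ℤ[√-341] and disc(K) = 4d = -1364.
disc(K) = -1364 is not divisible by 79; 79 is unramified.
Compute (-341/79) via Euler: 54^((79-1)/2) mod 79 = 78, so (-341/79) = -1.
Legendre symbol -1 ⇒ 79 is inert.

inert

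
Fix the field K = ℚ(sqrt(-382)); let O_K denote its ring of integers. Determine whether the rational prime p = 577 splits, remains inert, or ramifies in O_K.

p splits

d = -382 ≡ 2 (mod 4), so O_K = ℤ[√-382] and disc(K) = 4d = -1528.
disc(K) = -1528 is not divisible by 577; 577 is unramified.
Legendre symbol by Euler's criterion: (-382/577) ≡ (-382)^288 ≡ 1 (mod 577), i.e. (-382/577) = 1.
d is a quadratic residue mod p, hence 577 splits in O_K.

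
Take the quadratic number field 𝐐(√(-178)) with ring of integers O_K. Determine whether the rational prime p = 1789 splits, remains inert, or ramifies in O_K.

-178 mod 4 = 2, hence disc K = 4·(-178) = -712 and O_K = ℤ[√-178].
Since gcd(1789, -712) = 1 the prime 1789 does not ramify.
Compute (-178/1789) via Euler: 1611^((1789-1)/2) mod 1789 = 1788, so (-178/1789) = -1.
(-178/1789) = -1, so 1789 is inert.

inert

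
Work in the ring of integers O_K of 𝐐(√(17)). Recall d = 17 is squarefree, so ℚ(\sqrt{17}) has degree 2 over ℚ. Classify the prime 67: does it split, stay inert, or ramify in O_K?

split

Since 17 ≡ 1 mod 4, the ring of integers is ℤ[(1+√17)/2] with discriminant 17.
67 ∤ 17, so 67 is unramified.
(17/67) = 17^33 mod 67 = 1, giving Legendre symbol 1.
(17/67) = 1, so 67 splits.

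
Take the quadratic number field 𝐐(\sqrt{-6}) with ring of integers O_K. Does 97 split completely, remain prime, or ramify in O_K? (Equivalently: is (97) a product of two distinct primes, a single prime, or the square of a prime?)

splits completely

d = -6 ≡ 2 (mod 4), so O_K = ℤ[√-6] and disc(K) = 4d = -24.
97 ∤ -24, so 97 is unramified.
Euler's criterion: (-6)^48 mod 97 = 1. Thus (-6|97) = 1.
d is a quadratic residue mod p, hence 97 splits in O_K.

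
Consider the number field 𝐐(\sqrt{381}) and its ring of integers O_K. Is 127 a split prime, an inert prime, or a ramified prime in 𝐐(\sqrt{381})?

ramified — (127) = 𝔭²

d = 381 ≡ 1 (mod 4), so O_K = ℤ[(1+√381)/2] and disc(K) = d = 381.
127 divides disc(K) = 381, so 127 ramifies.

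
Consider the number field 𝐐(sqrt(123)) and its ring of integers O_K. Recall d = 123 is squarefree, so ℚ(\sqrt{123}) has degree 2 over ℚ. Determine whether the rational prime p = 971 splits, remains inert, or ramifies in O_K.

d = 123 ≡ 3 (mod 4), so O_K = ℤ[√123] and disc(K) = 4d = 492.
disc(K) = 492 is not divisible by 971; 971 is unramified.
Compute (123/971) via Euler: 123^((971-1)/2) mod 971 = 970, so (123/971) = -1.
(123/971) = -1, so 971 is inert.

inert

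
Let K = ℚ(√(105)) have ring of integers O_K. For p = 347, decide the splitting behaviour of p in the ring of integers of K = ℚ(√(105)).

105 mod 4 = 1, hence disc K = 105 and O_K = ℤ[(1+√105)/2].
Since gcd(347, 105) = 1 the prime 347 does not ramify.
Euler's criterion: 105^173 mod 347 = 1. Thus (105|347) = 1.
d is a quadratic residue mod p, hence 347 splits in O_K.

split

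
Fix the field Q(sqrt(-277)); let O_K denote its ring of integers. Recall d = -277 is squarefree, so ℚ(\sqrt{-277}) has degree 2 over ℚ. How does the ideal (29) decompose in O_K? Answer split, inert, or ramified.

d = -277 ≡ 3 (mod 4), so O_K = ℤ[√-277] and disc(K) = 4d = -1108.
Since gcd(29, -1108) = 1 the prime 29 does not ramify.
Compute (-277/29) via Euler: 13^((29-1)/2) mod 29 = 1, so (-277/29) = 1.
Legendre symbol 1 ⇒ 29 is split.

split — (29) = 𝔭₁𝔭₂ with 𝔭₁ ≠ 𝔭₂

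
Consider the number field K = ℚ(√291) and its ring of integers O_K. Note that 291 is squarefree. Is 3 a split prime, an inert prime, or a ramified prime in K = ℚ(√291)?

ramifies in O_K

291 mod 4 = 3, hence disc K = 4·291 = 1164 and O_K = ℤ[√291].
disc(K) = 1164 = 3·388, so p = 3 is ramified.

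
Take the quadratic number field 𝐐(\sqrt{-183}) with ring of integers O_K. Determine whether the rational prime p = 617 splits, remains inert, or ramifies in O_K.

d = -183 ≡ 1 (mod 4), so O_K = ℤ[(1+√-183)/2] and disc(K) = d = -183.
617 ∤ -183, so 617 is unramified.
Euler's criterion: (-183)^308 mod 617 = 1. Thus (-183|617) = 1.
Legendre symbol 1 ⇒ 617 is split.

split — (617) = 𝔭₁𝔭₂ with 𝔭₁ ≠ 𝔭₂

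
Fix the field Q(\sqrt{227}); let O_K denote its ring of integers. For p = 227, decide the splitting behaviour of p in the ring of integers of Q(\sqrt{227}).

227 mod 4 = 3, hence disc K = 4·227 = 908 and O_K = ℤ[√227].
Ramification test: 227 | 908. The prime 227 ramifies in K.

ramifies in O_K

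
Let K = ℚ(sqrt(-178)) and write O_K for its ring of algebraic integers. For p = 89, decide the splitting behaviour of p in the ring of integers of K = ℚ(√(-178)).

Since -178 ≢ 1 mod 4, the ring of integers is ℤ[√-178] with discriminant 4·(-178) = -712.
Ramification test: 89 | -712. The prime 89 ramifies in K.

ramified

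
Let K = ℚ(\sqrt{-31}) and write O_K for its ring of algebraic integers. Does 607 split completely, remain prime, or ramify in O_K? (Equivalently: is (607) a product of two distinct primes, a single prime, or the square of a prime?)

d = -31 ≡ 1 (mod 4), so O_K = ℤ[(1+√-31)/2] and disc(K) = d = -31.
Since gcd(607, -31) = 1 the prime 607 does not ramify.
Compute (-31/607) via Euler: 576^((607-1)/2) mod 607 = 1, so (-31/607) = 1.
(-31/607) = 1, so 607 splits.

split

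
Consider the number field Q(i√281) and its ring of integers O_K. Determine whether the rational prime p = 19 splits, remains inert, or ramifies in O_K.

p splits

Since -281 ≢ 1 mod 4, the ring of integers is ℤ[√-281] with discriminant 4·(-281) = -1124.
disc(K) = -1124 is not divisible by 19; 19 is unramified.
Euler's criterion: (-281)^9 mod 19 = 1. Thus (-281|19) = 1.
d is a quadratic residue mod p, hence 19 splits in O_K.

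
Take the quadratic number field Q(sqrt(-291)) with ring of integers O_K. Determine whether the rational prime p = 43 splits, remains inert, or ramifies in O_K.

43 splits in O_K

-291 mod 4 = 1, hence disc K = -291 and O_K = ℤ[(1+√-291)/2].
Since gcd(43, -291) = 1 the prime 43 does not ramify.
Euler's criterion: (-291)^21 mod 43 = 1. Thus (-291|43) = 1.
(-291/43) = 1, so 43 splits.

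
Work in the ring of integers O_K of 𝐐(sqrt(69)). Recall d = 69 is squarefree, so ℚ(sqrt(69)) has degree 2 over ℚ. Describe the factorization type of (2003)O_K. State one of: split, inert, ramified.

Since 69 ≡ 1 mod 4, the ring of integers is ℤ[(1+√69)/2] with discriminant 69.
disc(K) = 69 is not divisible by 2003; 2003 is unramified.
(69/2003) = 69^1001 mod 2003 = 2002, giving Legendre symbol -1.
d is a non-residue mod p, hence 2003 remains inert in O_K.

inert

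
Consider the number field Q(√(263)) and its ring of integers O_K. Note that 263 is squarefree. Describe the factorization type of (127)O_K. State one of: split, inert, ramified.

splits completely

263 mod 4 = 3, hence disc K = 4·263 = 1052 and O_K = ℤ[√263].
disc(K) = 1052 is not divisible by 127; 127 is unramified.
Legendre symbol by Euler's criterion: (263/127) ≡ 263^63 ≡ 1 (mod 127), i.e. (263/127) = 1.
(263/127) = 1, so 127 splits.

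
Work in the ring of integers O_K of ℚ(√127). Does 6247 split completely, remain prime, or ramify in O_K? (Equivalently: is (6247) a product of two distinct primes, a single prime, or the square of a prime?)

split

Since 127 ≢ 1 mod 4, the ring of integers is ℤ[√127] with discriminant 4·127 = 508.
disc(K) = 508 is not divisible by 6247; 6247 is unramified.
(127/6247) = 127^3123 mod 6247 = 1, giving Legendre symbol 1.
Legendre symbol 1 ⇒ 6247 is split.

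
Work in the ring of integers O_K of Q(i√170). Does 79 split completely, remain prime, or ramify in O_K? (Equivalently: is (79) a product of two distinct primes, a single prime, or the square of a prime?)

p splits

d = -170 ≡ 2 (mod 4), so O_K = ℤ[√-170] and disc(K) = 4d = -680.
disc(K) = -680 is not divisible by 79; 79 is unramified.
Euler's criterion: (-170)^39 mod 79 = 1. Thus (-170|79) = 1.
d is a quadratic residue mod p, hence 79 splits in O_K.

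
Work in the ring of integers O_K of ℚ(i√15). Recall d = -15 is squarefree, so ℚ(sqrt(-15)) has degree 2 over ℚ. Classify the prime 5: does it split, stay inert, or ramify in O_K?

ramified — (5) = 𝔭²

d = -15 ≡ 1 (mod 4), so O_K = ℤ[(1+√-15)/2] and disc(K) = d = -15.
disc(K) = -15 = 5·(-3), so p = 5 is ramified.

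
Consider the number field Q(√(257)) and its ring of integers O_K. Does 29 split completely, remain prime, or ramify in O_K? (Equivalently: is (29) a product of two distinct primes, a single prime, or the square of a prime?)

split

Since 257 ≡ 1 mod 4, the ring of integers is ℤ[(1+√257)/2] with discriminant 257.
29 ∤ 257, so 29 is unramified.
Compute (257/29) via Euler: 25^((29-1)/2) mod 29 = 1, so (257/29) = 1.
(257/29) = 1, so 29 splits.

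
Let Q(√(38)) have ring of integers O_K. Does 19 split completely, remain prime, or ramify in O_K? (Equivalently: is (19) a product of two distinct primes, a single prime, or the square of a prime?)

p ramifies

Since 38 ≢ 1 mod 4, the ring of integers is ℤ[√38] with discriminant 4·38 = 152.
19 divides disc(K) = 152, so 19 ramifies.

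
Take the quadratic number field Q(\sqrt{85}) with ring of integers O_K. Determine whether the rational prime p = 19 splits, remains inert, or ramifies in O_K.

85 mod 4 = 1, hence disc K = 85 and O_K = ℤ[(1+√85)/2].
disc(K) = 85 is not divisible by 19; 19 is unramified.
(85/19) = 9^9 mod 19 = 1, giving Legendre symbol 1.
Legendre symbol 1 ⇒ 19 is split.

19 splits in O_K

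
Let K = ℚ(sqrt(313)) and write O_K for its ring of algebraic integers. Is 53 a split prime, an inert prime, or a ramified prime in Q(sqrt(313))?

Since 313 ≡ 1 mod 4, the ring of integers is ℤ[(1+√313)/2] with discriminant 313.
Since gcd(53, 313) = 1 the prime 53 does not ramify.
Compute (313/53) via Euler: 48^((53-1)/2) mod 53 = 52, so (313/53) = -1.
(313/53) = -1, so 53 is inert.

53 remains inert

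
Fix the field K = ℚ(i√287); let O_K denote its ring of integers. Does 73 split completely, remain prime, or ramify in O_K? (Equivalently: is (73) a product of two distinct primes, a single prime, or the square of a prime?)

Since -287 ≡ 1 mod 4, the ring of integers is ℤ[(1+√-287)/2] with discriminant -287.
73 ∤ -287, so 73 is unramified.
Compute (-287/73) via Euler: 5^((73-1)/2) mod 73 = 72, so (-287/73) = -1.
Legendre symbol -1 ⇒ 73 is inert.

inert — (73) stays prime in O_K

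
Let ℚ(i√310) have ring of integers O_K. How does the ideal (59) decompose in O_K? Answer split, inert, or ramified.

-310 mod 4 = 2, hence disc K = 4·(-310) = -1240 and O_K = ℤ[√-310].
59 ∤ -1240, so 59 is unramified.
Legendre symbol by Euler's criterion: (-310/59) ≡ (-310)^29 ≡ 58 (mod 59), i.e. (-310/59) = -1.
d is a non-residue mod p, hence 59 remains inert in O_K.

inert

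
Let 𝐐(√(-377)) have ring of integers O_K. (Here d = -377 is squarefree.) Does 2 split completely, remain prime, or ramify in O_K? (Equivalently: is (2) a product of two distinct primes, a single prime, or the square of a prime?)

ramified

d = -377 ≡ 3 (mod 4), so O_K = ℤ[√-377] and disc(K) = 4d = -1508.
Ramification test: 2 | -1508. The prime 2 ramifies in K.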